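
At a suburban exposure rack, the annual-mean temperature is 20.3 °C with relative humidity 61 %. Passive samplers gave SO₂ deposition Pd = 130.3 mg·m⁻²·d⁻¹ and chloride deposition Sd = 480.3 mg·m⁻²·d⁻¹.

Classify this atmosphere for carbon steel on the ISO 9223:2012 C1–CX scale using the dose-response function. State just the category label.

carbon steel: T>10 °C ⇒ hinge -0.054·(20.3−10) = -0.5562
  sulphur-dioxide contribution → 43.25 μm/a
  chloride contribution → 79.07 μm/a
  ⇒ r_corr(carbon steel) = 122.3 μm/a
Category bounds: 80…200 μm/a bracket r_corr ⇒ C5

C5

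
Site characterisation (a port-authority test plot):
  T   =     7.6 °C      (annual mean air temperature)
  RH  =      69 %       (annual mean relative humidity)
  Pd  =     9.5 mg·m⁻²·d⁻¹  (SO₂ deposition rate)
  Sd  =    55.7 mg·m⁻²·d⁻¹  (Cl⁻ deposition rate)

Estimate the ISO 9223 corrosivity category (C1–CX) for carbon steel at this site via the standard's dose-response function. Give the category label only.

C3

carbon steel: f(T) = +0.150·(T−10) [T≤10 °C] = -0.3600
  Pd branch = 1.77·Pd^0.52·e^(0.02·RH+f) = 15.83 μm/a
  Cl⁻ term: 0.102·55.7^0.62·exp(0.033·69+0.04·7.6) = 16.29
  sum: 15.83 + 16.29 → r_corr = 32.12 μm/a
32.1 μm/a falls in (25, 50] for carbon steel → category C3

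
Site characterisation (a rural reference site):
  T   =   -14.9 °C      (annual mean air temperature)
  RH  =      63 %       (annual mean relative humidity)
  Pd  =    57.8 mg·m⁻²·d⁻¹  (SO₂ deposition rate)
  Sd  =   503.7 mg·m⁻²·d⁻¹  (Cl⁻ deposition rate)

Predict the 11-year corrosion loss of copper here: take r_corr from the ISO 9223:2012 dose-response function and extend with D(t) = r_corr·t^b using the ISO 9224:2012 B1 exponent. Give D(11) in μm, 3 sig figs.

copper: temperature factor f = +0.126·(-24.9) = -3.1374
  sulphur-dioxide contribution → 0.02717 μm/a
  chloride contribution → 0.256 μm/a
  total first-year rate 0.2832 μm/a
Power-law: D(11) = r_corr · 11^0.667
  D(11) = 0.2832 × 11^0.667 = 0.2832 × 4.95 = 1.402 μm

D(11) = 1.40 μm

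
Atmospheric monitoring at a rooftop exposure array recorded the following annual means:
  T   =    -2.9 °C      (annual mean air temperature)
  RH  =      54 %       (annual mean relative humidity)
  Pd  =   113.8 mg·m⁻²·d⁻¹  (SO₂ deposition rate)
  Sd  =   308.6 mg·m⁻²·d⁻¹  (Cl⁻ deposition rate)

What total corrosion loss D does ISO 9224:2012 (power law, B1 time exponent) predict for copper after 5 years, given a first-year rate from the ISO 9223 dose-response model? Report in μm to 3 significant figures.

copper: temperature factor f = +0.126·(-12.9) = -1.6254
  SO₂ term: 0.0053·113.8^0.26·exp(0.059·54-1.6254) = 0.08642
  Sd branch = 0.01025·Sd^0.27·e^(0.036·RH+0.049·T) = 0.292 μm/a
  sum: 0.08642 + 0.292 → r_corr = 0.3784 μm/a
Long-term exponent b (ISO 9224 Table 2, B1) = 0.667
  D(5) = 0.3784 × 5^0.667 = 0.3784 × 2.926 = 1.107 μm

D(5) = 1.11 μm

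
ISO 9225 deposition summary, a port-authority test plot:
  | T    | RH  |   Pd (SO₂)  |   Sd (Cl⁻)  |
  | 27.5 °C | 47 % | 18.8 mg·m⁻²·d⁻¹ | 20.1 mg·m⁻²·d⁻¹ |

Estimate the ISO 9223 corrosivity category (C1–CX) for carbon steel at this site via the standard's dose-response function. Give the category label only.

C2

carbon steel: temperature factor f = -0.054·(17.5) = -0.9450
  SO₂ term: 1.77·18.8^0.52·exp(0.02·47-0.9450) = 8.098
  Cl⁻ term: 0.102·20.1^0.62·exp(0.033·47+0.04·27.5) = 9.287
  r_corr = 8.098 + 9.287 = 17.39 μm/a
Category bounds: 1.3…25 μm/a bracket r_corr ⇒ C2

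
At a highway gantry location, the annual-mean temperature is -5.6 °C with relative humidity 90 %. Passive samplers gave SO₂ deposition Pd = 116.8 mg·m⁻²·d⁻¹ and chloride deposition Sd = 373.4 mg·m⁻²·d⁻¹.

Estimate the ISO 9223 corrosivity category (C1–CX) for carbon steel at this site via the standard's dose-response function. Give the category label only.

carbon steel: T≤10 °C ⇒ hinge +0.150·(-5.6−10) = -2.3400
  Pd branch = 1.77·Pd^0.52·e^(0.02·RH+f) = 12.26 μm/a
  Cl⁻ term: 0.102·373.4^0.62·exp(0.033·90+0.04·-5.6) = 62.51
  sum: 12.26 + 62.51 → r_corr = 74.77 μm/a
ISO 9223 Table 2 (carbon steel): 50 < 74.8 ≤ 80 μm/a ⇒ C4

C4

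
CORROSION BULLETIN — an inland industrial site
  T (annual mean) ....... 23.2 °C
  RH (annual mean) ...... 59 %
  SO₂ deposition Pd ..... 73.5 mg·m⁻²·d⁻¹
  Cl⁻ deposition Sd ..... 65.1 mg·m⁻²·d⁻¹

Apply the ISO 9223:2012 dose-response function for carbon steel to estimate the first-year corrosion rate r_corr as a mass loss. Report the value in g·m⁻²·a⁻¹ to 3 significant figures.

carbon steel: T>10 °C ⇒ hinge -0.054·(23.2−10) = -0.7128
  SO₂ term: 1.77·73.5^0.52·exp(0.02·59-0.7128) = 26.38
  Sd branch = 0.102·Sd^0.62·e^(0.033·RH+0.04·T) = 24.08 μm/a
  sum: 26.38 + 24.08 → r_corr = 50.46 μm/a
Convert to mass loss: 50.46 μm/a × 7.85 g/cm³ = 396.1 g·m⁻²·a⁻¹

r_corr = 396 g·m⁻²·a⁻¹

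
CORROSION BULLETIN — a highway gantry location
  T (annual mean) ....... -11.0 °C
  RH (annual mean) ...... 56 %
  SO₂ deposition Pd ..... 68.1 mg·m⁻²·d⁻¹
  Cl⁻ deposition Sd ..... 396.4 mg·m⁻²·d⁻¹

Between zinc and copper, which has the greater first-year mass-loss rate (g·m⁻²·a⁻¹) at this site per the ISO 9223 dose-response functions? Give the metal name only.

zinc

zinc: temperature factor f = +0.038·(-21.0) = -0.7980
  sulphur-dioxide contribution → 0.489 μm/a
  chloride contribution → 0.3254 μm/a
  ⇒ r_corr(zinc) = 0.8145 μm/a
  mass loss = 0.8145 μm/a × 7.14 g/cm³ = 5.815 g·m⁻²·a⁻¹
copper: f(T) = +0.126·(T−10) [T≤10 °C] = -2.6460
  sulphur-dioxide contribution → 0.03067 μm/a
  chloride contribution → 0.2258 μm/a
  ⇒ r_corr(copper) = 0.2564 μm/a
  mass loss = 0.2564 μm/a × 8.96 g/cm³ = 2.298 g·m⁻²·a⁻¹
Ordering by g·m⁻²·a⁻¹: zinc (5.82) > copper (2.3)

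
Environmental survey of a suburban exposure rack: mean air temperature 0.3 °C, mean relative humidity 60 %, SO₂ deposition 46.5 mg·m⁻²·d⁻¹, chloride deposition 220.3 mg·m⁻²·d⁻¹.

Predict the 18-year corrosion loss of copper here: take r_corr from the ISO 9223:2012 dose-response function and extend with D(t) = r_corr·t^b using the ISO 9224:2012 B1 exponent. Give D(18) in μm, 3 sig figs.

D(18) = 3.67 μm

copper: f(T) = +0.126·(T−10) [T≤10 °C] = -1.2222
  SO₂ term: 0.0053·46.5^0.26·exp(0.059·60-1.2222) = 0.146
  Sd branch = 0.01025·Sd^0.27·e^(0.036·RH+0.049·T) = 0.3871 μm/a
  r_corr = 0.146 + 0.3871 = 0.5331 μm/a
Power-law: D(18) = r_corr · 18^0.667
  D(18) = 0.5331 × 18^0.667 = 0.5331 × 6.875 = 3.665 μm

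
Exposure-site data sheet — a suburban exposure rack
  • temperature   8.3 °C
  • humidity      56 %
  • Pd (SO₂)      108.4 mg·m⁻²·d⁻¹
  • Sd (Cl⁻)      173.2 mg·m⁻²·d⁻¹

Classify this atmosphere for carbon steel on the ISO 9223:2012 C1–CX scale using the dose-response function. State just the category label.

carbon steel: T≤10 °C ⇒ hinge +0.150·(8.3−10) = -0.2550
  Pd branch = 1.77·Pd^0.52·e^(0.02·RH+f) = 48.07 μm/a
  Cl⁻ term: 0.102·173.2^0.62·exp(0.033·56+0.04·8.3) = 22.04
  sum: 48.07 + 22.04 → r_corr = 70.11 μm/a
70.1 μm/a falls in (50, 80] for carbon steel → category C4

C4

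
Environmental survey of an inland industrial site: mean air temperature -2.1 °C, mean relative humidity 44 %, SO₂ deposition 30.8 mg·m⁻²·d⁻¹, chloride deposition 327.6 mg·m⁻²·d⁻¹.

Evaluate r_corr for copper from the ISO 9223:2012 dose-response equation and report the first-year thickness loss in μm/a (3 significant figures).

r_corr = 0.253 μm/a

copper: temperature factor f = +0.126·(-12.1) = -1.5246
  SO₂ term: 0.0053·30.8^0.26·exp(0.059·44-1.5246) = 0.03772
  Cl⁻ term: 0.01025·327.6^0.27·exp(0.036·44+0.049·-2.1) = 0.2153
  r_corr = 0.03772 + 0.2153 = 0.2531 μm/a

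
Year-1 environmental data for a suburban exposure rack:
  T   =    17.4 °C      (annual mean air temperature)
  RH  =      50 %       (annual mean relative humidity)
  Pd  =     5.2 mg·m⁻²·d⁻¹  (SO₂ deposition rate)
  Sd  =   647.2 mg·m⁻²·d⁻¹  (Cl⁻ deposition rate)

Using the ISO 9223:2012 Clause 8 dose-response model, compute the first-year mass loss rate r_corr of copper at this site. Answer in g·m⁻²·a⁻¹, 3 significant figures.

copper: temperature factor f = -0.080·(7.4) = -0.5920
  sulphur-dioxide contribution → 0.086 μm/a
  chloride contribution → 0.8351 μm/a
  ⇒ r_corr(copper) = 0.9211 μm/a
Convert to mass loss: 0.9211 μm/a × 8.96 g/cm³ = 8.253 g·m⁻²·a⁻¹

r_corr = 8.25 g·m⁻²·a⁻¹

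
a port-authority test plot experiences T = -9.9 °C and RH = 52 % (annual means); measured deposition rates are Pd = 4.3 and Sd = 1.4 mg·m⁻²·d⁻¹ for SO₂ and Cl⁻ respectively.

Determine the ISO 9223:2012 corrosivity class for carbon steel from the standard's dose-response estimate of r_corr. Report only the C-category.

carbon steel: T≤10 °C ⇒ hinge +0.150·(-9.9−10) = -2.9850
  SO₂ term: 1.77·4.3^0.52·exp(0.02·52-2.9850) = 0.5403
  Cl⁻ term: 0.102·1.4^0.62·exp(0.033·52+0.04·-9.9) = 0.4704
  sum: 0.5403 + 0.4704 → r_corr = 1.011 μm/a
1.01 μm/a falls in (0, 1.3] for carbon steel → category C1

C1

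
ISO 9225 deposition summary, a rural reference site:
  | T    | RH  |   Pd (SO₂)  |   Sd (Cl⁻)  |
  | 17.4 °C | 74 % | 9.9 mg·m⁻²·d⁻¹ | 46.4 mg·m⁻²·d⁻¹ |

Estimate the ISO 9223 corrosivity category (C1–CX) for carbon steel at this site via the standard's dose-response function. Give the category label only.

carbon steel: temperature factor f = -0.054·(7.4) = -0.3996
  sulphur-dioxide contribution → 17.18 μm/a
  chloride contribution → 25.39 μm/a
  total first-year rate 42.57 μm/a
ISO 9223 Table 2 (carbon steel): 25 < 42.6 ≤ 50 μm/a ⇒ C3

C3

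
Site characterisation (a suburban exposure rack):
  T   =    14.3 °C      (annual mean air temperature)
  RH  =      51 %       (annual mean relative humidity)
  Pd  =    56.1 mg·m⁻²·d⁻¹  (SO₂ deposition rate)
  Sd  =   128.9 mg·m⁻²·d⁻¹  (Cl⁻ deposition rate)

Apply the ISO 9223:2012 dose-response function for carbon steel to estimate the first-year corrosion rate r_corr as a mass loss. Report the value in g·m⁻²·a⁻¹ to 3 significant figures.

carbon steel: f(T) = -0.054·(T−10) [T>10 °C] = -0.2322
  SO₂ term: 1.77·56.1^0.52·exp(0.02·51-0.2322) = 31.59
  Sd branch = 0.102·Sd^0.62·e^(0.033·RH+0.04·T) = 19.78 μm/a
  r_corr = 31.59 + 19.78 = 51.37 μm/a
Convert to mass loss: 51.37 μm/a × 7.85 g/cm³ = 403.3 g·m⁻²·a⁻¹

r_corr = 403 g·m⁻²·a⁻¹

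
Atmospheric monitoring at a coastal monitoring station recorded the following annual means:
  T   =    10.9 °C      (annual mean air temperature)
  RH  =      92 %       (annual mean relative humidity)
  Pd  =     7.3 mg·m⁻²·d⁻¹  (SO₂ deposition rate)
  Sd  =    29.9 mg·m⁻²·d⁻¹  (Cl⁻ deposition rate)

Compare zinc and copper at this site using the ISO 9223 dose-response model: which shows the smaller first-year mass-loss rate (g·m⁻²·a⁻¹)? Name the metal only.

zinc: T>10 °C ⇒ hinge -0.071·(10.9−10) = -0.0639
  SO₂ term: 0.0129·7.3^0.44·exp(0.046·92-0.0639) = 1.998
  Cl⁻ term: 0.0175·29.9^0.57·exp(0.008·92+0.085·10.9) = 0.64
  sum: 1.998 + 0.64 → r_corr = 2.638 μm/a
  mass loss = 2.638 μm/a × 7.14 g/cm³ = 18.84 g·m⁻²·a⁻¹
copper: T>10 °C ⇒ hinge -0.080·(10.9−10) = -0.0720
  SO₂ term: 0.0053·7.3^0.26·exp(0.059·92-0.0720) = 1.883
  Cl⁻ term: 0.01025·29.9^0.27·exp(0.036·92+0.049·10.9) = 1.201
  r_corr = 1.883 + 1.201 = 3.084 μm/a
  mass loss = 3.084 μm/a × 8.96 g/cm³ = 27.63 g·m⁻²·a⁻¹
Ordering by g·m⁻²·a⁻¹: copper (27.6) > zinc (18.8)

zinc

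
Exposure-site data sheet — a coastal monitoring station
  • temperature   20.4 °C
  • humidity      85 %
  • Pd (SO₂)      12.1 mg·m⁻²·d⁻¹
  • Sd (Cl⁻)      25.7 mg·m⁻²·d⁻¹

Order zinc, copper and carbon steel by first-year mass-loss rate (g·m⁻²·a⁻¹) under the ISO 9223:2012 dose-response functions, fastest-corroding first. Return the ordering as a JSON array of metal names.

["carbon steel", "copper", "zinc"]

zinc: T>10 °C ⇒ hinge -0.071·(20.4−10) = -0.7384
  SO₂ term: 0.0129·12.1^0.44·exp(0.046·85-0.7384) = 0.9213
  Cl⁻ term: 0.0175·25.7^0.57·exp(0.008·85+0.085·20.4) = 1.245
  sum: 0.9213 + 1.245 → r_corr = 2.166 μm/a
  mass loss = 2.166 μm/a × 7.14 g/cm³ = 15.47 g·m⁻²·a⁻¹
copper: temperature factor f = -0.080·(10.4) = -0.8320
  SO₂ term: 0.0053·12.1^0.26·exp(0.059·85-0.8320) = 0.6644
  Sd branch = 0.01025·Sd^0.27·e^(0.036·RH+0.049·T) = 1.427 μm/a
  sum: 0.6644 + 1.427 → r_corr = 2.092 μm/a
  mass loss = 2.092 μm/a × 8.96 g/cm³ = 18.74 g·m⁻²·a⁻¹
carbon steel: T>10 °C ⇒ hinge -0.054·(20.4−10) = -0.5616
  Pd branch = 1.77·Pd^0.52·e^(0.02·RH+f) = 20.2 μm/a
  Sd branch = 0.102·Sd^0.62·e^(0.033·RH+0.04·T) = 28.53 μm/a
  r_corr = 20.2 + 28.53 = 48.74 μm/a
  mass loss = 48.74 μm/a × 7.85 g/cm³ = 382.6 g·m⁻²·a⁻¹
Ordering by g·m⁻²·a⁻¹: carbon steel (383) > copper (18.7) > zinc (15.5)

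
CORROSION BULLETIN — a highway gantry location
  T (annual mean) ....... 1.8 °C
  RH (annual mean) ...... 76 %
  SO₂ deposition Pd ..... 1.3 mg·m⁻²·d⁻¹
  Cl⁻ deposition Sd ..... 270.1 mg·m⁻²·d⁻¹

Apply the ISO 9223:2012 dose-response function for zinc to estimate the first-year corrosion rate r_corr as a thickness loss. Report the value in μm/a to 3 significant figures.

r_corr = 1.26 μm/a

zinc: f(T) = +0.038·(T−10) [T≤10 °C] = -0.3116
  Pd branch = 0.0129·Pd^0.44·e^(0.046·RH+f) = 0.3497 μm/a
  Cl⁻ term: 0.0175·270.1^0.57·exp(0.008·76+0.085·1.8) = 0.911
  r_corr = 0.3497 + 0.911 = 1.261 μm/a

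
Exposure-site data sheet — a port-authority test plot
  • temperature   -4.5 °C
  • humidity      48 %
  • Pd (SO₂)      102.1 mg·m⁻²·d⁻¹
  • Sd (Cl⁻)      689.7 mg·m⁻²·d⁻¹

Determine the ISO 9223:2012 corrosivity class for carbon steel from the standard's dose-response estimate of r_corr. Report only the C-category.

carbon steel: T≤10 °C ⇒ hinge +0.150·(-4.5−10) = -2.1750
  Pd branch = 1.77·Pd^0.52·e^(0.02·RH+f) = 5.821 μm/a
  Sd branch = 0.102·Sd^0.62·e^(0.033·RH+0.04·T) = 23.9 μm/a
  sum: 5.821 + 23.9 → r_corr = 29.72 μm/a
29.7 μm/a falls in (25, 50] for carbon steel → category C3

C3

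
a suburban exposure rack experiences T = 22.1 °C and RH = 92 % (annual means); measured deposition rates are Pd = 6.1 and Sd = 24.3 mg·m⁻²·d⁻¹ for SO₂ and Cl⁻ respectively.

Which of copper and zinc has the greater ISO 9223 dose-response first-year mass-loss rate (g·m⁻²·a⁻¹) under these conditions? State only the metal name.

copper: temperature factor f = -0.080·(12.1) = -0.9680
  sulphur-dioxide contribution → 0.7335 μm/a
  chloride contribution → 1.966 μm/a
  total first-year rate 2.699 μm/a
  mass loss = 2.699 μm/a × 8.96 g/cm³ = 24.19 g·m⁻²·a⁻¹
zinc: f(T) = -0.071·(T−10) [T>10 °C] = -0.8591
  sulphur-dioxide contribution → 0.8336 μm/a
  chloride contribution → 1.473 μm/a
  ⇒ r_corr(zinc) = 2.307 μm/a
  mass loss = 2.307 μm/a × 7.14 g/cm³ = 16.47 g·m⁻²·a⁻¹
Ordering by g·m⁻²·a⁻¹: copper (24.2) > zinc (16.5)

copper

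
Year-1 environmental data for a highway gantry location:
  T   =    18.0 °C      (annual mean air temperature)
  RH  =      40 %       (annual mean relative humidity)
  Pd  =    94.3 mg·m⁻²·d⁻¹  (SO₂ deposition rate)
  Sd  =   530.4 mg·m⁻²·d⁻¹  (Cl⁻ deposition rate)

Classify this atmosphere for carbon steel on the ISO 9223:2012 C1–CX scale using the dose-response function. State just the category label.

carbon steel: temperature factor f = -0.054·(8.0) = -0.4320
  SO₂ term: 1.77·94.3^0.52·exp(0.02·40-0.4320) = 27.2
  Sd branch = 0.102·Sd^0.62·e^(0.033·RH+0.04·T) = 38.35 μm/a
  sum: 27.2 + 38.35 → r_corr = 65.55 μm/a
Category bounds: 50…80 μm/a bracket r_corr ⇒ C4

C4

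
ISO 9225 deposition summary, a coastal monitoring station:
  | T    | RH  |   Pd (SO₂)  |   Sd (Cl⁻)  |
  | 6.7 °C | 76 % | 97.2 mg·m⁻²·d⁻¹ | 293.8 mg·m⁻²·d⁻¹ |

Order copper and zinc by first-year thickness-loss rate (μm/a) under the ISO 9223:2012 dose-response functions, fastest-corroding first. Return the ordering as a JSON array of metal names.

["zinc", "copper"]

copper: temperature factor f = +0.126·(-3.3) = -0.4158
  Pd branch = 0.0053·Pd^0.26·e^(0.059·RH+f) = 1.018 μm/a
  Sd branch = 0.01025·Sd^0.27·e^(0.036·RH+0.049·T) = 1.018 μm/a
  r_corr = 1.018 + 1.018 = 2.037 μm/a
zinc: temperature factor f = +0.038·(-3.3) = -0.1254
  SO₂ term: 0.0129·97.2^0.44·exp(0.046·76-0.1254) = 2.812
  Cl⁻ term: 0.0175·293.8^0.57·exp(0.008·76+0.085·6.7) = 1.449
  sum: 2.812 + 1.449 → r_corr = 4.261 μm/a
Ordering by μm/a: zinc (4.26) > copper (2.04)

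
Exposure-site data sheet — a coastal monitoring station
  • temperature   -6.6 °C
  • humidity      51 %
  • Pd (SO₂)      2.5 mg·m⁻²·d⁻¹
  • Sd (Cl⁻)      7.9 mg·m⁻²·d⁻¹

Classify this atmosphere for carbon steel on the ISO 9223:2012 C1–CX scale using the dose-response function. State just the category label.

C2

carbon steel: T≤10 °C ⇒ hinge +0.150·(-6.6−10) = -2.4900
  sulphur-dioxide contribution → 0.6554 μm/a
  chloride contribution → 1.518 μm/a
  ⇒ r_corr(carbon steel) = 2.174 μm/a
Category bounds: 1.3…25 μm/a bracket r_corr ⇒ C2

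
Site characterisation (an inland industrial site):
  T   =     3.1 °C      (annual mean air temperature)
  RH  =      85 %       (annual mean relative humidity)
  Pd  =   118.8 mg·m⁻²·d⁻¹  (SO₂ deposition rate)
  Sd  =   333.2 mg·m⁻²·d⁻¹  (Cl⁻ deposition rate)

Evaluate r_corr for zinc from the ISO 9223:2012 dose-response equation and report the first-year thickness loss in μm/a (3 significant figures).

r_corr = 5.28 μm/a

zinc: temperature factor f = +0.038·(-6.9) = -0.2622
  SO₂ term: 0.0129·118.8^0.44·exp(0.046·85-0.2622) = 4.053
  Cl⁻ term: 0.0175·333.2^0.57·exp(0.008·85+0.085·3.1) = 1.232
  r_corr = 4.053 + 1.232 = 5.285 μm/a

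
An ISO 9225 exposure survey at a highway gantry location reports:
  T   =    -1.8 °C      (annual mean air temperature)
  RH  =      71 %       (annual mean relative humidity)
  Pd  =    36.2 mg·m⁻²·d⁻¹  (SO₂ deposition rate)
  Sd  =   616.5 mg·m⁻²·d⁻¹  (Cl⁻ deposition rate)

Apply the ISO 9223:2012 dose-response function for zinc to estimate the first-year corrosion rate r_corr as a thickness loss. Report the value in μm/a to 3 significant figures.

r_corr = 2.08 μm/a

zinc: T≤10 °C ⇒ hinge +0.038·(-1.8−10) = -0.4484
  Pd branch = 0.0129·Pd^0.44·e^(0.046·RH+f) = 1.047 μm/a
  Sd branch = 0.0175·Sd^0.57·e^(0.008·RH+0.085·T) = 1.032 μm/a
  sum: 1.047 + 1.032 → r_corr = 2.079 μm/a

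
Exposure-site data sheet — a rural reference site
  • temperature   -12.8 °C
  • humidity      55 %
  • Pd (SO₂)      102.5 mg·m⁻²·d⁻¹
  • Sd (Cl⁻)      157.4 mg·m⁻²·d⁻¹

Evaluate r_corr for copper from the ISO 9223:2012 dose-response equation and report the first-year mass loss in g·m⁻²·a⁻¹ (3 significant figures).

copper: f(T) = +0.126·(T−10) [T≤10 °C] = -2.8728
  sulphur-dioxide contribution → 0.02563 μm/a
  chloride contribution → 0.1554 μm/a
  ⇒ r_corr(copper) = 0.181 μm/a
Convert to mass loss: 0.181 μm/a × 8.96 g/cm³ = 1.622 g·m⁻²·a⁻¹

r_corr = 1.62 g·m⁻²·a⁻¹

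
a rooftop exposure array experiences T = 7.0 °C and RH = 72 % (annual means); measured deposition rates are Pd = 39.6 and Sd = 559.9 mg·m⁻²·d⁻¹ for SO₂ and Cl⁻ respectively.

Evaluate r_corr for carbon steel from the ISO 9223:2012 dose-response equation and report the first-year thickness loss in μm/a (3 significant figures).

carbon steel: T≤10 °C ⇒ hinge +0.150·(7.0−10) = -0.4500
  SO₂ term: 1.77·39.6^0.52·exp(0.02·72-0.4500) = 32.26
  Sd branch = 0.102·Sd^0.62·e^(0.033·RH+0.04·T) = 73.44 μm/a
  r_corr = 32.26 + 73.44 = 105.7 μm/a

r_corr = 106 μm/a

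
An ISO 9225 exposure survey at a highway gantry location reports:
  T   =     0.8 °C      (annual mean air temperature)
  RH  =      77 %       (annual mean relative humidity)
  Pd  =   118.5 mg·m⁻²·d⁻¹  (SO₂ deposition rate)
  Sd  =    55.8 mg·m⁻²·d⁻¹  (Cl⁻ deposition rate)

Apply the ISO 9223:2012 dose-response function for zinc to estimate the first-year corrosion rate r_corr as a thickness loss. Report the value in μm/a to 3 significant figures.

zinc: f(T) = +0.038·(T−10) [T≤10 °C] = -0.3496
  sulphur-dioxide contribution → 2.567 μm/a
  chloride contribution → 0.3433 μm/a
  ⇒ r_corr(zinc) = 2.911 μm/a

r_corr = 2.91 μm/a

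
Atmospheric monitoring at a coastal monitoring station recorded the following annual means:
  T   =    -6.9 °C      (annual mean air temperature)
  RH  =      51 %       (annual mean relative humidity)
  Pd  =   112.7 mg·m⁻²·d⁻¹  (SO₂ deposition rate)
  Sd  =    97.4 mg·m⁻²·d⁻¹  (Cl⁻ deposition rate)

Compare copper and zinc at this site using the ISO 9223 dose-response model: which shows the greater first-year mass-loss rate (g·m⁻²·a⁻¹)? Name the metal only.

copper: T≤10 °C ⇒ hinge +0.126·(-6.9−10) = -2.1294
  SO₂ term: 0.0053·112.7^0.26·exp(0.059·51-2.1294) = 0.04363
  Cl⁻ term: 0.01025·97.4^0.27·exp(0.036·51+0.049·-6.9) = 0.1578
  sum: 0.04363 + 0.1578 → r_corr = 0.2015 μm/a
  mass loss = 0.2015 μm/a × 8.96 g/cm³ = 1.805 g·m⁻²·a⁻¹
zinc: temperature factor f = +0.038·(-16.9) = -0.6422
  SO₂ term: 0.0129·112.7^0.44·exp(0.046·51-0.6422) = 0.5667
  Sd branch = 0.0175·Sd^0.57·e^(0.008·RH+0.085·T) = 0.1991 μm/a
  sum: 0.5667 + 0.1991 → r_corr = 0.7658 μm/a
  mass loss = 0.7658 μm/a × 7.14 g/cm³ = 5.468 g·m⁻²·a⁻¹
Ordering by g·m⁻²·a⁻¹: zinc (5.47) > copper (1.8)

zinc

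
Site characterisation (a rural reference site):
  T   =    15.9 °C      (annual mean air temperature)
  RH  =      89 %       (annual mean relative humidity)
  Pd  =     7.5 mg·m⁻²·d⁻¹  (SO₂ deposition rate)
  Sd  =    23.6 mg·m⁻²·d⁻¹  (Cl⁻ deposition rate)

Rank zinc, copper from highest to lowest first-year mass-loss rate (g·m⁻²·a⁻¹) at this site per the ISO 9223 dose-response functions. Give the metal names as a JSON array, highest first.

["copper", "zinc"]

zinc: f(T) = -0.071·(T−10) [T>10 °C] = -0.4189
  SO₂ term: 0.0129·7.5^0.44·exp(0.046·89-0.4189) = 1.235
  Cl⁻ term: 0.0175·23.6^0.57·exp(0.008·89+0.085·15.9) = 0.8352
  r_corr = 1.235 + 0.8352 = 2.07 μm/a
  mass loss = 2.07 μm/a × 7.14 g/cm³ = 14.78 g·m⁻²·a⁻¹
copper: f(T) = -0.080·(T−10) [T>10 °C] = -0.4720
  SO₂ term: 0.0053·7.5^0.26·exp(0.059·89-0.4720) = 1.065
  Cl⁻ term: 0.01025·23.6^0.27·exp(0.036·89+0.049·15.9) = 1.292
  r_corr = 1.065 + 1.292 = 2.357 μm/a
  mass loss = 2.357 μm/a × 8.96 g/cm³ = 21.12 g·m⁻²·a⁻¹
Ordering by g·m⁻²·a⁻¹: copper (21.1) > zinc (14.8)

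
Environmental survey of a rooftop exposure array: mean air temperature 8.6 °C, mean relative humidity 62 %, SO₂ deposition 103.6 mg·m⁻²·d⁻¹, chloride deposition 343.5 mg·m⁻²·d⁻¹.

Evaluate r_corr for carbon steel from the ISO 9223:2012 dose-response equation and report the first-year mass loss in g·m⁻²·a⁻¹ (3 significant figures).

carbon steel: temperature factor f = +0.150·(-1.4) = -0.2100
  Pd branch = 1.77·Pd^0.52·e^(0.02·RH+f) = 55.37 μm/a
  Sd branch = 0.102·Sd^0.62·e^(0.033·RH+0.04·T) = 41.58 μm/a
  r_corr = 55.37 + 41.58 = 96.95 μm/a
Convert to mass loss: 96.95 μm/a × 7.85 g/cm³ = 761 g·m⁻²·a⁻¹

r_corr = 761 g·m⁻²·a⁻¹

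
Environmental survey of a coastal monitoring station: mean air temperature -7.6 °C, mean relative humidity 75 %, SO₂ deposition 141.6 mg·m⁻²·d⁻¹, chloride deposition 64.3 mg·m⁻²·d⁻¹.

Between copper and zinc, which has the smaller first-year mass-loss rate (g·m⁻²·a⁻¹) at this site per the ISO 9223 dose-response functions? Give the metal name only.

copper

copper: f(T) = +0.126·(T−10) [T≤10 °C] = -2.2176
  Pd branch = 0.0053·Pd^0.26·e^(0.059·RH+f) = 0.1747 μm/a
  Sd branch = 0.01025·Sd^0.27·e^(0.036·RH+0.049·T) = 0.3234 μm/a
  sum: 0.1747 + 0.3234 → r_corr = 0.4981 μm/a
  mass loss = 0.4981 μm/a × 8.96 g/cm³ = 4.463 g·m⁻²·a⁻¹
zinc: T≤10 °C ⇒ hinge +0.038·(-7.6−10) = -0.6688
  Pd branch = 0.0129·Pd^0.44·e^(0.046·RH+f) = 1.84 μm/a
  Cl⁻ term: 0.0175·64.3^0.57·exp(0.008·75+0.085·-7.6) = 0.1794
  sum: 1.84 + 0.1794 → r_corr = 2.02 μm/a
  mass loss = 2.02 μm/a × 7.14 g/cm³ = 14.42 g·m⁻²·a⁻¹
Ordering by g·m⁻²·a⁻¹: zinc (14.4) > copper (4.46)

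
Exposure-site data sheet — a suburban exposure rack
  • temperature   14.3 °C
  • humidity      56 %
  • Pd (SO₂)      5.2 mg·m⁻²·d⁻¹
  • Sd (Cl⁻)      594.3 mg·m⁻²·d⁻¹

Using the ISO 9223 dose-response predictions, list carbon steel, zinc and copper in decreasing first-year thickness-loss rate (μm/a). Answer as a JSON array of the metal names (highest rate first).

carbon steel: f(T) = -0.054·(T−10) [T>10 °C] = -0.2322
  Pd branch = 1.77·Pd^0.52·e^(0.02·RH+f) = 10.14 μm/a
  Sd branch = 0.102·Sd^0.62·e^(0.033·RH+0.04·T) = 60.18 μm/a
  r_corr = 10.14 + 60.18 = 70.32 μm/a
zinc: temperature factor f = -0.071·(4.3) = -0.3053
  SO₂ term: 0.0129·5.2^0.44·exp(0.046·56-0.3053) = 0.2581
  Cl⁻ term: 0.0175·594.3^0.57·exp(0.008·56+0.085·14.3) = 3.521
  r_corr = 0.2581 + 3.521 = 3.779 μm/a
copper: f(T) = -0.080·(T−10) [T>10 °C] = -0.3440
  SO₂ term: 0.0053·5.2^0.26·exp(0.059·56-0.3440) = 0.157
  Cl⁻ term: 0.01025·594.3^0.27·exp(0.036·56+0.049·14.3) = 0.8701
  sum: 0.157 + 0.8701 → r_corr = 1.027 μm/a
Ordering by μm/a: carbon steel (70.3) > zinc (3.78) > copper (1.03)

["carbon steel", "zinc", "copper"]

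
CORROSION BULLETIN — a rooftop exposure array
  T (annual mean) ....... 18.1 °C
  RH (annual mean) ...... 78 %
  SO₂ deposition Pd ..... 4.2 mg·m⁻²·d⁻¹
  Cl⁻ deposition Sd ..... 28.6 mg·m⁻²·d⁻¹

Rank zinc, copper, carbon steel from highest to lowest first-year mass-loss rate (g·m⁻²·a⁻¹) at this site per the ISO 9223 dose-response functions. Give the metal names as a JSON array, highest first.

zinc: f(T) = -0.071·(T−10) [T>10 °C] = -0.5751
  sulphur-dioxide contribution → 0.4935 μm/a
  chloride contribution → 1.029 μm/a
  total first-year rate 1.522 μm/a
  mass loss = 1.522 μm/a × 7.14 g/cm³ = 10.87 g·m⁻²·a⁻¹
copper: temperature factor f = -0.080·(8.1) = -0.6480
  sulphur-dioxide contribution → 0.4013 μm/a
  chloride contribution → 1.02 μm/a
  ⇒ r_corr(copper) = 1.421 μm/a
  mass loss = 1.421 μm/a × 8.96 g/cm³ = 12.74 g·m⁻²·a⁻¹
carbon steel: temperature factor f = -0.054·(8.1) = -0.4374
  sulphur-dioxide contribution → 11.47 μm/a
  chloride contribution → 22.07 μm/a
  ⇒ r_corr(carbon steel) = 33.54 μm/a
  mass loss = 33.54 μm/a × 7.85 g/cm³ = 263.3 g·m⁻²·a⁻¹
Ordering by g·m⁻²·a⁻¹: carbon steel (263) > copper (12.7) > zinc (10.9)

["carbon steel", "copper", "zinc"]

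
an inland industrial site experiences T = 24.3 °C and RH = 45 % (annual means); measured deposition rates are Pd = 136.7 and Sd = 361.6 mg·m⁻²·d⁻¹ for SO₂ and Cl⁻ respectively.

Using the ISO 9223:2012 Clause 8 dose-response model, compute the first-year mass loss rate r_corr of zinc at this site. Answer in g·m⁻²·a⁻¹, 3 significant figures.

r_corr = 42.9 g·m⁻²·a⁻¹

zinc: f(T) = -0.071·(T−10) [T>10 °C] = -1.0153
  SO₂ term: 0.0129·136.7^0.44·exp(0.046·45-1.0153) = 0.3224
  Sd branch = 0.0175·Sd^0.57·e^(0.008·RH+0.085·T) = 5.683 μm/a
  sum: 0.3224 + 5.683 → r_corr = 6.006 μm/a
Convert to mass loss: 6.006 μm/a × 7.14 g/cm³ = 42.88 g·m⁻²·a⁻¹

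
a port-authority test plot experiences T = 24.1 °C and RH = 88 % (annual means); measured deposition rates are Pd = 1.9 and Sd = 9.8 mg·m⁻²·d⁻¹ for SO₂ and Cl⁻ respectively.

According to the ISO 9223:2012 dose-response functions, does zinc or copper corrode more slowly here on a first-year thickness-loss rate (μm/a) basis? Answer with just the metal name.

zinc

zinc: f(T) = -0.071·(T−10) [T>10 °C] = -1.0011
  sulphur-dioxide contribution → 0.3602 μm/a
  chloride contribution → 1.008 μm/a
  total first-year rate 1.368 μm/a
copper: temperature factor f = -0.080·(14.1) = -1.1280
  sulphur-dioxide contribution → 0.3645 μm/a
  chloride contribution → 1.469 μm/a
  ⇒ r_corr(copper) = 1.834 μm/a
Ordering by μm/a: copper (1.83) > zinc (1.37)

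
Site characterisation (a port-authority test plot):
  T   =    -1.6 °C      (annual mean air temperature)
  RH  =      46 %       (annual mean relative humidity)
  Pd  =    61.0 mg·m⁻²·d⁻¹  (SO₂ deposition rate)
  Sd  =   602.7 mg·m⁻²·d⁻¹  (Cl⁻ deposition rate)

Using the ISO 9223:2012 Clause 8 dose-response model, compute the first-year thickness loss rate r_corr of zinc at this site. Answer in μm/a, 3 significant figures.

zinc: f(T) = +0.038·(T−10) [T≤10 °C] = -0.4408
  SO₂ term: 0.0129·61.0^0.44·exp(0.046·46-0.4408) = 0.4204
  Sd branch = 0.0175·Sd^0.57·e^(0.008·RH+0.085·T) = 0.8481 μm/a
  sum: 0.4204 + 0.8481 → r_corr = 1.269 μm/a

r_corr = 1.27 μm/a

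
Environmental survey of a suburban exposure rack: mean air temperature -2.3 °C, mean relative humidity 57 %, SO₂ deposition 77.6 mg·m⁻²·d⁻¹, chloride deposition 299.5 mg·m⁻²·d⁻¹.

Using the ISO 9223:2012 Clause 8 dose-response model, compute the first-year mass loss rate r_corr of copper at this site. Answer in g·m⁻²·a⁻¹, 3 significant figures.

r_corr = 3.88 g·m⁻²·a⁻¹

copper: temperature factor f = +0.126·(-12.3) = -1.5498
  Pd branch = 0.0053·Pd^0.26·e^(0.059·RH+f) = 0.1007 μm/a
  Cl⁻ term: 0.01025·299.5^0.27·exp(0.036·57+0.049·-2.3) = 0.3323
  sum: 0.1007 + 0.3323 → r_corr = 0.4331 μm/a
Convert to mass loss: 0.4331 μm/a × 8.96 g/cm³ = 3.88 g·m⁻²·a⁻¹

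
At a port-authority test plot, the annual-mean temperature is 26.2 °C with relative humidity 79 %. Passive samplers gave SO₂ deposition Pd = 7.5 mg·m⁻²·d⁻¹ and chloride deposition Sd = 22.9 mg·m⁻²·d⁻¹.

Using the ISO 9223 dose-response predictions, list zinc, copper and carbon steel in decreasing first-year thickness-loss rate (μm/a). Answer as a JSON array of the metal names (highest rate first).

zinc: f(T) = -0.071·(T−10) [T>10 °C] = -1.1502
  SO₂ term: 0.0129·7.5^0.44·exp(0.046·79-1.1502) = 0.3752
  Sd branch = 0.0175·Sd^0.57·e^(0.008·RH+0.085·T) = 1.819 μm/a
  sum: 0.3752 + 1.819 → r_corr = 2.194 μm/a
copper: temperature factor f = -0.080·(16.2) = -1.2960
  Pd branch = 0.0053·Pd^0.26·e^(0.059·RH+f) = 0.2589 μm/a
  Cl⁻ term: 0.01025·22.9^0.27·exp(0.036·79+0.049·26.2) = 1.481
  r_corr = 0.2589 + 1.481 = 1.74 μm/a
carbon steel: T>10 °C ⇒ hinge -0.054·(26.2−10) = -0.8748
  SO₂ term: 1.77·7.5^0.52·exp(0.02·79-0.8748) = 10.22
  Sd branch = 0.102·Sd^0.62·e^(0.033·RH+0.04·T) = 27.48 μm/a
  r_corr = 10.22 + 27.48 = 37.7 μm/a
Ordering by μm/a: carbon steel (37.7) > zinc (2.19) > copper (1.74)

["carbon steel", "zinc", "copper"]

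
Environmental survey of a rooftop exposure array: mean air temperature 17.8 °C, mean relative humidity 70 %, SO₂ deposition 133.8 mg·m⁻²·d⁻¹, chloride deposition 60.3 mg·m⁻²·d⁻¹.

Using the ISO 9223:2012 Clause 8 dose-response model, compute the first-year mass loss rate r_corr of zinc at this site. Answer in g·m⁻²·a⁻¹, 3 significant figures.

r_corr = 21.7 g·m⁻²·a⁻¹

zinc: f(T) = -0.071·(T−10) [T>10 °C] = -0.5538
  sulphur-dioxide contribution → 1.6 μm/a
  chloride contribution → 1.439 μm/a
  ⇒ r_corr(zinc) = 3.039 μm/a
Convert to mass loss: 3.039 μm/a × 7.14 g/cm³ = 21.7 g·m⁻²·a⁻¹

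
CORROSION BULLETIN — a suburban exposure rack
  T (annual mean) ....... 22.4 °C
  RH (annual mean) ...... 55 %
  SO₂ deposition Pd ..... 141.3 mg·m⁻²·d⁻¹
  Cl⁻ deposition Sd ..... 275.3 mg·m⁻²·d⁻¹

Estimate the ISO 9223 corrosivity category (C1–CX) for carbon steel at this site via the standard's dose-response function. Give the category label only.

carbon steel: T>10 °C ⇒ hinge -0.054·(22.4−10) = -0.6696
  Pd branch = 1.77·Pd^0.52·e^(0.02·RH+f) = 35.72 μm/a
  Sd branch = 0.102·Sd^0.62·e^(0.033·RH+0.04·T) = 49.96 μm/a
  r_corr = 35.72 + 49.96 = 85.69 μm/a
85.7 μm/a falls in (80, 200] for carbon steel → category C5

C5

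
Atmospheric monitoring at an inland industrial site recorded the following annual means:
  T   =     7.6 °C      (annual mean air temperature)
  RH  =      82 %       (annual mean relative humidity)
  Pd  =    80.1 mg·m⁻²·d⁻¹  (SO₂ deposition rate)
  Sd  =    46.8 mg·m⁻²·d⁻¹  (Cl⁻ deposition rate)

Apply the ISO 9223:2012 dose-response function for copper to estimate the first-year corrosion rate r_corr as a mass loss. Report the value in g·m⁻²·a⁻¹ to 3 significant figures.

r_corr = 21.1 g·m⁻²·a⁻¹

copper: f(T) = +0.126·(T−10) [T≤10 °C] = -0.3024
  SO₂ term: 0.0053·80.1^0.26·exp(0.059·82-0.3024) = 1.545
  Sd branch = 0.01025·Sd^0.27·e^(0.036·RH+0.049·T) = 0.8044 μm/a
  r_corr = 1.545 + 0.8044 = 2.35 μm/a
Convert to mass loss: 2.35 μm/a × 8.96 g/cm³ = 21.05 g·m⁻²·a⁻¹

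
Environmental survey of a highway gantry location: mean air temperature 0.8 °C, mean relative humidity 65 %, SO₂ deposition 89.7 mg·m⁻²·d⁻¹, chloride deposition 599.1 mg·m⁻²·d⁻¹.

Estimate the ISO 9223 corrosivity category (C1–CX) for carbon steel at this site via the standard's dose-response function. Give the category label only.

C4

carbon steel: temperature factor f = +0.150·(-9.2) = -1.3800
  SO₂ term: 1.77·89.7^0.52·exp(0.02·65-1.3800) = 16.93
  Sd branch = 0.102·Sd^0.62·e^(0.033·RH+0.04·T) = 47.44 μm/a
  sum: 16.93 + 47.44 → r_corr = 64.37 μm/a
Category bounds: 50…80 μm/a bracket r_corr ⇒ C4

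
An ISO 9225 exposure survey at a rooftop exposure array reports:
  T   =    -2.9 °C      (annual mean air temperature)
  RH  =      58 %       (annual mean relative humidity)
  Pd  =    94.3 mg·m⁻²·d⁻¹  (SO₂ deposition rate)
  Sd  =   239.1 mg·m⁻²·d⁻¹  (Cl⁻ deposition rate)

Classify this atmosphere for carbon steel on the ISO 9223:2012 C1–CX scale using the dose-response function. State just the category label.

carbon steel: T≤10 °C ⇒ hinge +0.150·(-2.9−10) = -1.9350
  Pd branch = 1.77·Pd^0.52·e^(0.02·RH+f) = 8.672 μm/a
  Cl⁻ term: 0.102·239.1^0.62·exp(0.033·58+0.04·-2.9) = 18.37
  sum: 8.672 + 18.37 → r_corr = 27.05 μm/a
ISO 9223 Table 2 (carbon steel): 25 < 27 ≤ 50 μm/a ⇒ C3

C3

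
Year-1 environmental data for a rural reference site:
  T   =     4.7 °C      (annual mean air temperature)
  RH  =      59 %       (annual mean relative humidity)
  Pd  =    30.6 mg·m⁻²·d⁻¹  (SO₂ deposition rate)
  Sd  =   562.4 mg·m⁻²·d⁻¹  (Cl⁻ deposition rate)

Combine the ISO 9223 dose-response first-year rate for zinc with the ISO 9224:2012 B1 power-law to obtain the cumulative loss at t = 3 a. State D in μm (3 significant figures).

zinc: f(T) = +0.038·(T−10) [T≤10 °C] = -0.2014
  SO₂ term: 0.0129·30.6^0.44·exp(0.046·59-0.2014) = 0.717
  Sd branch = 0.0175·Sd^0.57·e^(0.008·RH+0.085·T) = 1.545 μm/a
  sum: 0.717 + 1.545 → r_corr = 2.262 μm/a
Long-term exponent b (ISO 9224 Table 2, B1) = 0.813
  D(3) = 2.262 × 3^0.813 = 2.262 × 2.443 = 5.527 μm

D(3) = 5.53 μm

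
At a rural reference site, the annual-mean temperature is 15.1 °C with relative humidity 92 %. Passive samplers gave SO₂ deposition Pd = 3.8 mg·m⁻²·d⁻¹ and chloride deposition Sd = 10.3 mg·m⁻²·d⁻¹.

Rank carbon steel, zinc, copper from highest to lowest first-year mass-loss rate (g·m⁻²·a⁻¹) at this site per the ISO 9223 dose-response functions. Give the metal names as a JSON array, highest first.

["carbon steel", "copper", "zinc"]

carbon steel: f(T) = -0.054·(T−10) [T>10 °C] = -0.2754
  sulphur-dioxide contribution → 16.94 μm/a
  chloride contribution → 16.5 μm/a
  total first-year rate 33.44 μm/a
  mass loss = 33.44 μm/a × 7.85 g/cm³ = 262.5 g·m⁻²·a⁻¹
zinc: f(T) = -0.071·(T−10) [T>10 °C] = -0.3621
  sulphur-dioxide contribution → 1.113 μm/a
  chloride contribution → 0.4982 μm/a
  ⇒ r_corr(zinc) = 1.611 μm/a
  mass loss = 1.611 μm/a × 7.14 g/cm³ = 11.5 g·m⁻²·a⁻¹
copper: T>10 °C ⇒ hinge -0.080·(15.1−10) = -0.4080
  sulphur-dioxide contribution → 1.135 μm/a
  chloride contribution → 1.106 μm/a
  ⇒ r_corr(copper) = 2.242 μm/a
  mass loss = 2.242 μm/a × 8.96 g/cm³ = 20.09 g·m⁻²·a⁻¹
Ordering by g·m⁻²·a⁻¹: carbon steel (262) > copper (20.1) > zinc (11.5)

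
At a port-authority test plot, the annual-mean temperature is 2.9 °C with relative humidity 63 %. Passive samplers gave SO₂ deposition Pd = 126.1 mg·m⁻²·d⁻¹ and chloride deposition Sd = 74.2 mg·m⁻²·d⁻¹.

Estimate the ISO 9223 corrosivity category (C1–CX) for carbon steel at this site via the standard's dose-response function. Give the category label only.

C3

carbon steel: f(T) = +0.150·(T−10) [T≤10 °C] = -1.0650
  Pd branch = 1.77·Pd^0.52·e^(0.02·RH+f) = 26.61 μm/a
  Sd branch = 0.102·Sd^0.62·e^(0.033·RH+0.04·T) = 13.23 μm/a
  sum: 26.61 + 13.23 → r_corr = 39.84 μm/a
39.8 μm/a falls in (25, 50] for carbon steel → category C3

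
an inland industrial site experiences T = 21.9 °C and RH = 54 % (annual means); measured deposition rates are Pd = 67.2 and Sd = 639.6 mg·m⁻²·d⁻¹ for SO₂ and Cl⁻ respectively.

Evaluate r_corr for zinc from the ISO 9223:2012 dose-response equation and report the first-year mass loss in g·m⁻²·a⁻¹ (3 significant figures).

zinc: temperature factor f = -0.071·(11.9) = -0.8449
  sulphur-dioxide contribution → 0.4231 μm/a
  chloride contribution → 6.894 μm/a
  ⇒ r_corr(zinc) = 7.317 μm/a
Convert to mass loss: 7.317 μm/a × 7.14 g/cm³ = 52.24 g·m⁻²·a⁻¹

r_corr = 52.2 g·m⁻²·a⁻¹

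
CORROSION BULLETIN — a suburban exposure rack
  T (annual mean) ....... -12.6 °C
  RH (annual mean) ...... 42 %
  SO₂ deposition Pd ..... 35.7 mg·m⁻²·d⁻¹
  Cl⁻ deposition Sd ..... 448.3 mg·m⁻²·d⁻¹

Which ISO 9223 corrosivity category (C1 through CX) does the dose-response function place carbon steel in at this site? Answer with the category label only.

carbon steel: f(T) = +0.150·(T−10) [T≤10 °C] = -3.3900
  sulphur-dioxide contribution → 0.887 μm/a
  chloride contribution → 10.85 μm/a
  total first-year rate 11.74 μm/a
Category bounds: 1.3…25 μm/a bracket r_corr ⇒ C2

C2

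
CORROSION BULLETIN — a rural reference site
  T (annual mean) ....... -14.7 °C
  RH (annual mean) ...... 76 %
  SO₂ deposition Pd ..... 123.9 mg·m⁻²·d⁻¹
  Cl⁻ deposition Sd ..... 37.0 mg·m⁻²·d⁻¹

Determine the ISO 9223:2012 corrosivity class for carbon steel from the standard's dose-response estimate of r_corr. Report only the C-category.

carbon steel: temperature factor f = +0.150·(-24.7) = -3.7050
  Pd branch = 1.77·Pd^0.52·e^(0.02·RH+f) = 2.44 μm/a
  Cl⁻ term: 0.102·37.0^0.62·exp(0.033·76+0.04·-14.7) = 6.527
  r_corr = 2.44 + 6.527 = 8.968 μm/a
ISO 9223 Table 2 (carbon steel): 1.3 < 8.97 ≤ 25 μm/a ⇒ C2

C2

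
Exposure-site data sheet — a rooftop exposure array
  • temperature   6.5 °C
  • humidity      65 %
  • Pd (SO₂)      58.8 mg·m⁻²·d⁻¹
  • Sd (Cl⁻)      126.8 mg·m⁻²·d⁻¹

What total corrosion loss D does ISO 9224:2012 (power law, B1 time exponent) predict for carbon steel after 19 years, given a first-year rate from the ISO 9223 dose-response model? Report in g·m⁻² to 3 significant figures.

carbon steel: temperature factor f = +0.150·(-3.5) = -0.5250
  SO₂ term: 1.77·58.8^0.52·exp(0.02·65-0.5250) = 31.96
  Cl⁻ term: 0.102·126.8^0.62·exp(0.033·65+0.04·6.5) = 22.75
  sum: 31.96 + 22.75 → r_corr = 54.71 μm/a
Long-term exponent b (ISO 9224 Table 2, B1) = 0.523
  D(19) = 54.71 × 19^0.523 = 54.71 × 4.664 = 255.2 μm
  Mass loss = 255.2 μm × 7.85 g/cm³ = 2003 g·m⁻²

D(19) = 2.00e+03 g·m⁻²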